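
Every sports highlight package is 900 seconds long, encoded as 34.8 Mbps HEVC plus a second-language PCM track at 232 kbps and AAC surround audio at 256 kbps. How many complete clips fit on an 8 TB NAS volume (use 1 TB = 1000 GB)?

Audio total: 232 + 256 = 488 kbps = 0.488 Mbps.
Total bitrate: 35.288 Mbps.
Per item: 35.288 Mbps × 900 s = 31,759 Mb = 3,970 MB.
Capacity: 8 TB = 64,000,000 Mb; 2015.16 items → 2015 complete.

2015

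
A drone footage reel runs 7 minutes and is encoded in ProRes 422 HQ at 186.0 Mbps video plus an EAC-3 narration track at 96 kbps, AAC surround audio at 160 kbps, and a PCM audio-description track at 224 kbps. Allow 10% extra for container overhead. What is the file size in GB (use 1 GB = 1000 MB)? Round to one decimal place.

7 min = 420 s
Audio total: 96 + 160 + 224 = 480 kbps = 0.480 Mbps.
Total bitrate: 186.0 + 0.480 = 186.480 Mbps.
Stream data: 186.480 Mbps × 420 s = 78321.6 Mb.
With 10% container overhead: ×1.10.
86,154 Mb ÷ 8 = 10,769 MB → 10.77 GB.

10.8 GB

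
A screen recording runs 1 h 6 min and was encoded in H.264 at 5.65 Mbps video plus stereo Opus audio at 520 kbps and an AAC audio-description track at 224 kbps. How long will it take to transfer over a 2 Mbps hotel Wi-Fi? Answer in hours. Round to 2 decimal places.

3.52 hours

1 h 6 min = 66 min = 3960 s
Audio total: 520 + 224 = 744 kbps = 0.744 Mbps.
Total bitrate: 6.394 Mbps.
File: 6.394 Mbps × 3960 s = 25320.2 Mb.
At 2 Mbps: 25320.2 / 2 = 12660.1 s ≈ 3.52 hours.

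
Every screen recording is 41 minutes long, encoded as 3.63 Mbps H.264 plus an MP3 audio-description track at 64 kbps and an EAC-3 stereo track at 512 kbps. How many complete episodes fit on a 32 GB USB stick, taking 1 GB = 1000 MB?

24

41 min = 2460 s
Audio total: 64 + 512 = 576 kbps = 0.576 Mbps.
Total bitrate: 4.206 Mbps.
Per item: 4.206 Mbps × 2460 s = 10,347 Mb = 1,293 MB.
Capacity: 32 GB = 256,000 Mb; 24.74 items → 24 complete.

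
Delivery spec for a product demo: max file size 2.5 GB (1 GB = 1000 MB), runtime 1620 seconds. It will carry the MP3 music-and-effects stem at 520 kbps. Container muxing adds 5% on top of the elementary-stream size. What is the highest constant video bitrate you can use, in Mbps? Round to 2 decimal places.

Budget: 2.5 GB = 20000.0 Mb.
Stream payload after overhead: 20000.0 / 1.05 = 19047.6 Mb.
Total bitrate budget: 19047.6 Mb / 1620 s = 11.758 Mbps.
Audio: 520 kbps = 0.520 Mbps.
Video: 11.758 − 0.520 = 11.238 Mbps.

11.24 Mbps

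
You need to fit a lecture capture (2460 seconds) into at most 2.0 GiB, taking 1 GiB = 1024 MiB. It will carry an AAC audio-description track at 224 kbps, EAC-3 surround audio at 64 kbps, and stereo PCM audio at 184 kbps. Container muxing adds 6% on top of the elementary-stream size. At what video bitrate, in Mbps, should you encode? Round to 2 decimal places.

Budget: 2.0 GiB = 17179.9 Mb.
Stream payload after overhead: 17179.9 / 1.06 = 16207.4 Mb.
Total bitrate budget: 16207.4 Mb / 2460 s = 6.588 Mbps.
Audio total: 224 + 64 + 184 = 472 kbps = 0.472 Mbps.
Video: 6.588 − 0.472 = 6.116 Mbps.

6.12 Mbps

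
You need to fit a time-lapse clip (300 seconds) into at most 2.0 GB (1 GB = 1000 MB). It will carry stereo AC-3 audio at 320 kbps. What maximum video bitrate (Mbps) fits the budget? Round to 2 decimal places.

Budget: 2.0 GB = 16000.0 Mb.
Total bitrate budget: 16000.0 Mb / 300 s = 53.333 Mbps.
Audio: 320 kbps = 0.320 Mbps.
Video: 53.333 − 0.320 = 53.013 Mbps.

53.01 Mbps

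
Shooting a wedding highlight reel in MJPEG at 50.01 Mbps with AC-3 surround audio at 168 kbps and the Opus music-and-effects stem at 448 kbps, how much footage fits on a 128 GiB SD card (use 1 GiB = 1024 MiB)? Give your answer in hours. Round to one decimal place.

6.0 hours

Audio total: 168 + 448 = 616 kbps = 0.616 Mbps.
Total bitrate: 50.01 + 0.616 = 50.626 Mbps.
Capacity: 128 GiB = 1,099,512 Mb.
Recording time: 1,099,512 / 50.626 = 21,718 s ≈ 6.03 hours.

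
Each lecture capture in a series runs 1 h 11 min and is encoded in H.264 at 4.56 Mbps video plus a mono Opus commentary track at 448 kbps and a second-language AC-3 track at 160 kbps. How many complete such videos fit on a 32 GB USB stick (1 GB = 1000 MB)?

1 h 11 min = 71 min = 4260 s
Audio total: 448 + 160 = 608 kbps = 0.608 Mbps.
Total bitrate: 5.168 Mbps.
Per item: 5.168 Mbps × 4260 s = 22,016 Mb = 2,752 MB.
Capacity: 32 GB = 256,000 Mb; 11.63 items → 11 complete.

11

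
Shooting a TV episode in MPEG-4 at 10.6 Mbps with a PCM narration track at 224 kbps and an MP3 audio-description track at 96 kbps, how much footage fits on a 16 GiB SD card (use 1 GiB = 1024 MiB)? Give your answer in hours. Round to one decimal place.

3.5 hours

Audio total: 224 + 96 = 320 kbps = 0.320 Mbps.
Total bitrate: 10.6 + 0.320 = 10.920 Mbps.
Capacity: 16 GiB = 137,439 Mb.
Recording time: 137,439 / 10.920 = 12,586 s ≈ 3.50 hours.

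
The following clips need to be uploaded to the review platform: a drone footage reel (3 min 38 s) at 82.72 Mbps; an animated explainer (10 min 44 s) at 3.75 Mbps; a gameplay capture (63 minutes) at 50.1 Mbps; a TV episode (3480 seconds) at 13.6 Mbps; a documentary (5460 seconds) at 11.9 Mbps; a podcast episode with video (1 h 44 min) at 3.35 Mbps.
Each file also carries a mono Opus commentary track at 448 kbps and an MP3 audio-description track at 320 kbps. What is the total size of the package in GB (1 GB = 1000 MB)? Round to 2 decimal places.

Audio total: 448 + 320 = 768 kbps = 0.768 Mbps.
drone footage reel: 83.488 Mbps × 218 s = 18200.4 Mb
animated explainer: 4.518 Mbps × 644 s = 2909.6 Mb
gameplay capture: 50.868 Mbps × 3780 s = 192281.0 Mb
TV episode: 14.368 Mbps × 3480 s = 50000.6 Mb
documentary: 12.668 Mbps × 5460 s = 69167.3 Mb
podcast episode with video: 4.118 Mbps × 6240 s = 25696.3 Mb
Total: 358255.3 Mb = 44781.9 MB.
= 44.78 GB.

44.78 GB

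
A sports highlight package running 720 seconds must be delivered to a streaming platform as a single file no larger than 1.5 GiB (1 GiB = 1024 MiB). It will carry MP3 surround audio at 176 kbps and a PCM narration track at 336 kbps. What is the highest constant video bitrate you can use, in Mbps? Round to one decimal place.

Budget: 1.5 GiB = 12884.9 Mb.
Total bitrate budget: 12884.9 Mb / 720 s = 17.896 Mbps.
Audio total: 176 + 336 = 512 kbps = 0.512 Mbps.
Video: 17.896 − 0.512 = 17.384 Mbps.

17.4 Mbps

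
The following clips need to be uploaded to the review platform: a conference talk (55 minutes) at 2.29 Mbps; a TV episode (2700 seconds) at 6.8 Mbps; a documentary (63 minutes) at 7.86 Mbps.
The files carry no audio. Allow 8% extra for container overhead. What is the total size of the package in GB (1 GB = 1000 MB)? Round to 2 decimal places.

7.51 GB

conference talk: 2.290 Mbps × 3300 s × 1.08 = 8161.6 Mb
TV episode: 6.800 Mbps × 2700 s × 1.08 = 19828.8 Mb
documentary: 7.860 Mbps × 3780 s × 1.08 = 32087.7 Mb
Total: 60078.0 Mb = 7509.8 MB.
= 7.510 GB.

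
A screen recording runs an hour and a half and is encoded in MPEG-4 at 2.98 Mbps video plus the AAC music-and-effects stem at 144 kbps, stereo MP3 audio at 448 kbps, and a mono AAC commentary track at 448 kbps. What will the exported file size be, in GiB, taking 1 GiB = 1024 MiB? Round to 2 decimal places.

2.53 GiB

1.5 h = 5400 s
Audio total: 144 + 448 + 448 = 1040 kbps = 1.040 Mbps.
Total bitrate: 2.98 + 1.040 = 4.020 Mbps.
Stream data: 4.020 Mbps × 5400 s = 21708.0 Mb.
21,708 Mb = 2,713,500,000 bytes ÷ 1,073,741,824 = 2.527 GiB.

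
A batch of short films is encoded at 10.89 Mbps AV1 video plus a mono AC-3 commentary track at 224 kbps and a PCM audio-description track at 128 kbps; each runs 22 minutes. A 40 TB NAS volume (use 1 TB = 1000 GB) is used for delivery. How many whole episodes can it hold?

21564

22 min = 1320 s
Audio total: 224 + 128 = 352 kbps = 0.352 Mbps.
Total bitrate: 11.242 Mbps.
Per item: 11.242 Mbps × 1320 s = 14,839 Mb = 1,855 MB.
Capacity: 40 TB = 320,000,000 Mb; 21564.16 items → 21564 complete.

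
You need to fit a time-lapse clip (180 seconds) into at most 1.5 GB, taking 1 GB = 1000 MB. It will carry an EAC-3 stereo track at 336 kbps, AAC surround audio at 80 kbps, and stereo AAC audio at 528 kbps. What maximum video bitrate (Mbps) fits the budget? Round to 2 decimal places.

Budget: 1.5 GB = 12000.0 Mb.
Total bitrate budget: 12000.0 Mb / 180 s = 66.667 Mbps.
Audio total: 336 + 80 + 528 = 944 kbps = 0.944 Mbps.
Video: 66.667 − 0.944 = 65.723 Mbps.

65.72 Mbps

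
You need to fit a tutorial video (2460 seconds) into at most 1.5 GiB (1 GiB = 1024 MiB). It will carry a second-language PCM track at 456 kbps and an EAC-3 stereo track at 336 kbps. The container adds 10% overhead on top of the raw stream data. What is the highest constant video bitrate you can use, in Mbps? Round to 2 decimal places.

3.97 Mbps

Budget: 1.5 GiB = 12884.9 Mb.
Stream payload after overhead: 12884.9 / 1.10 = 11713.5 Mb.
Total bitrate budget: 11713.5 Mb / 2460 s = 4.762 Mbps.
Audio total: 456 + 336 = 792 kbps = 0.792 Mbps.
Video: 4.762 − 0.792 = 3.970 Mbps.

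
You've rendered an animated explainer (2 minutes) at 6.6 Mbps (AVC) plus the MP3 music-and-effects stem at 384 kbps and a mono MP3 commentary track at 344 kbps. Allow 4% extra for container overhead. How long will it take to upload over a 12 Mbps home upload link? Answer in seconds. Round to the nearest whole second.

2 min = 120 s
Audio total: 384 + 344 = 728 kbps = 0.728 Mbps.
Total bitrate: 7.328 Mbps.
File: 7.328 Mbps × 120 s = 879.4 Mb.
With 4% container overhead: ×1.04. → 914.5 Mb.
At 12 Mbps: 914.5 / 12 = 76.2 s ≈ 76.2 seconds.

76 seconds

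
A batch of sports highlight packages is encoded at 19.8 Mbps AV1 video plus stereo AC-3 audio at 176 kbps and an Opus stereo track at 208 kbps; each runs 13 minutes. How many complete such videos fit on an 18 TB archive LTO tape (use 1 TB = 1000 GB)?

13 min = 780 s
Audio total: 176 + 208 = 384 kbps = 0.384 Mbps.
Total bitrate: 20.184 Mbps.
Per item: 20.184 Mbps × 780 s = 15,744 Mb = 1,968 MB.
Capacity: 18 TB = 144,000,000 Mb; 9146.62 items → 9146 complete.

9146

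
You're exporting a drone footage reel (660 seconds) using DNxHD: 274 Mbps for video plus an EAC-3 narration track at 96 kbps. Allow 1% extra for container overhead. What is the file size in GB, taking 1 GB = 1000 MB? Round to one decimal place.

22.8 GB

Audio: 96 kbps = 0.096 Mbps.
Total bitrate: 274 + 0.096 = 274.096 Mbps.
Stream data: 274.096 Mbps × 660 s = 180903.4 Mb.
With 1% container overhead: ×1.01.
182,712 Mb ÷ 8 = 22,839 MB → 22.84 GB.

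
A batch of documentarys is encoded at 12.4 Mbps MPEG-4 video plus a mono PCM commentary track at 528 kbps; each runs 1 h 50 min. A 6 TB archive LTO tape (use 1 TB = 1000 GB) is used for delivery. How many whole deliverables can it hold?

1 h 50 min = 110 min = 6600 s
Audio: 528 kbps = 0.528 Mbps.
Total bitrate: 12.928 Mbps.
Per item: 12.928 Mbps × 6600 s = 85,325 Mb = 10,666 MB.
Capacity: 6 TB = 48,000,000 Mb; 562.56 items → 562 complete.

562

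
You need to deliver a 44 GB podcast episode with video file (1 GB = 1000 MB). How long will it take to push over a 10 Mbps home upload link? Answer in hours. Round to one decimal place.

9.8 hours

File: 44 GB = 352000.0 Mb.
At 10 Mbps: 352000.0 / 10 = 35200.0 s ≈ 9.78 hours.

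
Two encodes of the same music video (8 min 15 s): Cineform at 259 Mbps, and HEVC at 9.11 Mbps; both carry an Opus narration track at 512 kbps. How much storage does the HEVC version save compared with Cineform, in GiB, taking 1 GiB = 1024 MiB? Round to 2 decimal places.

14.40 GiB

8 min 15 s = 495 s
Audio: 512 kbps = 0.512 Mbps.
Cineform: 259.512 Mbps × 495 s = 128458.4 Mb = 14.955 GiB.
HEVC: 9.622 Mbps × 495 s = 4762.9 Mb = 0.554 GiB.
Saving: 14.955 − 0.554 = 14.400 GiB.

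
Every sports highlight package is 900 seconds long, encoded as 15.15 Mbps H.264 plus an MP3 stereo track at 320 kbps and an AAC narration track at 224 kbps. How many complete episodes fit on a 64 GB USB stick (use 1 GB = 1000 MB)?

Audio total: 320 + 224 = 544 kbps = 0.544 Mbps.
Total bitrate: 15.694 Mbps.
Per item: 15.694 Mbps × 900 s = 14,125 Mb = 1,766 MB.
Capacity: 64 GB = 512,000 Mb; 36.25 items → 36 complete.

36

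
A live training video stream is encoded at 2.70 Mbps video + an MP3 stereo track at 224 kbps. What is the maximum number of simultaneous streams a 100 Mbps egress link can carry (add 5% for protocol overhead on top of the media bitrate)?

32

Audio: 224 kbps = 0.224 Mbps.
Per-viewer media rate: 2.924 Mbps.
On the wire with 5% overhead: 3.070 Mbps.
100 Mbps = 100.0 Mbps; 100.0 / 3.070 = 32.57 → 32 viewers.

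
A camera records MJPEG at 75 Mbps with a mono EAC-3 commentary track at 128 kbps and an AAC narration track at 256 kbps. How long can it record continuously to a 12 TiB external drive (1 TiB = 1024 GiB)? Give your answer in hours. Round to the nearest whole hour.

Audio total: 128 + 256 = 384 kbps = 0.384 Mbps.
Total bitrate: 75 + 0.384 = 75.384 Mbps.
Capacity: 12 TiB = 105,553,116 Mb.
Recording time: 105,553,116 / 75.384 = 1,400,206 s ≈ 389 hours.

389 hours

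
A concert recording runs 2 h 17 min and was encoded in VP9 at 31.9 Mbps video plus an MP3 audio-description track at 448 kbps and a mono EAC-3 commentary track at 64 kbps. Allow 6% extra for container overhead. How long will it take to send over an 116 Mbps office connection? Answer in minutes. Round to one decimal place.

40.6 minutes

2 h 17 min = 137 min = 8220 s
Audio total: 448 + 64 = 512 kbps = 0.512 Mbps.
Total bitrate: 32.412 Mbps.
File: 32.412 Mbps × 8220 s = 266426.6 Mb.
With 6% container overhead: ×1.06. → 282412.2 Mb.
At 116 Mbps: 282412.2 / 116 = 2434.6 s ≈ 40.6 minutes.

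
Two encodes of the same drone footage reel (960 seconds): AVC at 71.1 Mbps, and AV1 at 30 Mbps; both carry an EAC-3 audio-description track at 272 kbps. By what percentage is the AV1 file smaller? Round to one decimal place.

Audio: 272 kbps = 0.272 Mbps.
AVC: 71.372 Mbps × 960 s = 68517.1 Mb = 8.565 GB.
AV1: 30.272 Mbps × 960 s = 29061.1 Mb = 3.633 GB.
Reduction: (1 − 3.633/8.565) × 100 = 57.59%.

57.6%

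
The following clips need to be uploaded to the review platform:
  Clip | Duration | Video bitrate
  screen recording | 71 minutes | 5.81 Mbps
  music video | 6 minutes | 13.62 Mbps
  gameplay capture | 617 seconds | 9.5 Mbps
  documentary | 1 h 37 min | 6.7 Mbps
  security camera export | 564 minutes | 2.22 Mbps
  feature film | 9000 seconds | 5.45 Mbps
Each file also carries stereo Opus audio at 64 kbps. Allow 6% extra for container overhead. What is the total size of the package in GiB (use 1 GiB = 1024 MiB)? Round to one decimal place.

24.9 GiB

Audio: 64 kbps = 0.064 Mbps.
screen recording: 5.874 Mbps × 4260 s × 1.06 = 26524.6 Mb
music video: 13.684 Mbps × 360 s × 1.06 = 5221.8 Mb
gameplay capture: 9.564 Mbps × 617 s × 1.06 = 6255.0 Mb
documentary: 6.764 Mbps × 5820 s × 1.06 = 41728.5 Mb
security camera export: 2.284 Mbps × 33840 s × 1.06 = 81928.0 Mb
feature film: 5.514 Mbps × 9000 s × 1.06 = 52603.6 Mb
Total: 214261.5 Mb = 26782.7 MB.
= 24.94 GiB.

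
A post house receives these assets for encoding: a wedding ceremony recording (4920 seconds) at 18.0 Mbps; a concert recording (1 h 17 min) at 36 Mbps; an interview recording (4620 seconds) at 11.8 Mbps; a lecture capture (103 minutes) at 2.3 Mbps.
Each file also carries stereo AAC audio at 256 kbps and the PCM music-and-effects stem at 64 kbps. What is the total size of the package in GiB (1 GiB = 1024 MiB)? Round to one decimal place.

38.4 GiB

Audio total: 256 + 64 = 320 kbps = 0.320 Mbps.
wedding ceremony recording: 18.320 Mbps × 4920 s = 90134.4 Mb
concert recording: 36.320 Mbps × 4620 s = 167798.4 Mb
interview recording: 12.120 Mbps × 4620 s = 55994.4 Mb
lecture capture: 2.620 Mbps × 6180 s = 16191.6 Mb
Total: 330118.8 Mb = 41264.8 MB.
= 38.43 GiB.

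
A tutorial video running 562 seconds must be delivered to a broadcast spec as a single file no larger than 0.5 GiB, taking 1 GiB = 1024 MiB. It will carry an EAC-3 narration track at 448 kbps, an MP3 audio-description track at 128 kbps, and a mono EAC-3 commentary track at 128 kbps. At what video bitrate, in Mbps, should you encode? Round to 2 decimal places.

Budget: 0.5 GiB = 4295.0 Mb.
Total bitrate budget: 4295.0 Mb / 562 s = 7.642 Mbps.
Audio total: 448 + 128 + 128 = 704 kbps = 0.704 Mbps.
Video: 7.642 − 0.704 = 6.938 Mbps.

6.94 Mbps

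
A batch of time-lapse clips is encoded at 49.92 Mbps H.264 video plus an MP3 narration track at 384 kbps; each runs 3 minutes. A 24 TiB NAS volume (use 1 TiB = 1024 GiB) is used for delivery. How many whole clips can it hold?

23314

3 min = 180 s
Audio: 384 kbps = 0.384 Mbps.
Total bitrate: 50.304 Mbps.
Per item: 50.304 Mbps × 180 s = 9,055 Mb = 1,132 MB.
Capacity: 24 TiB = 211,106,233 Mb; 23314.50 items → 23314 complete.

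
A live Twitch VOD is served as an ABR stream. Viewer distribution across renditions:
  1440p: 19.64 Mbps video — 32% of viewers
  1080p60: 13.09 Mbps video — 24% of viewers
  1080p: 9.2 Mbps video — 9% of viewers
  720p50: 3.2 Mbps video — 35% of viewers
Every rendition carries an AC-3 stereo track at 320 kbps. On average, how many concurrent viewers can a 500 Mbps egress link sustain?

42

Audio: 320 kbps = 0.320 Mbps.
Average per-viewer bitrate: 0.32×19.960 + 0.24×13.410 + 0.09×9.520 + 0.35×3.520 = 11.694 Mbps.
500 Mbps = 500.0 Mbps; 500.0 / 11.694 = 42.76 → 42.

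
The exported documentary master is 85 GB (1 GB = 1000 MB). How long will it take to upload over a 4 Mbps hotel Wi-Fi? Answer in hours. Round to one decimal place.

47.2 hours

File: 85 GB = 680000.0 Mb.
At 4 Mbps: 680000.0 / 4 = 170000.0 s ≈ 47.2 hours.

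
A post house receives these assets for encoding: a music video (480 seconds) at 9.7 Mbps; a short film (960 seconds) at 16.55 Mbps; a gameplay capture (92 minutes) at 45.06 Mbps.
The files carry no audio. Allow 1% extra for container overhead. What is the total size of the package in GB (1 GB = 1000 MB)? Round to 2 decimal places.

34.00 GB

music video: 9.700 Mbps × 480 s × 1.01 = 4702.6 Mb
short film: 16.550 Mbps × 960 s × 1.01 = 16046.9 Mb
gameplay capture: 45.060 Mbps × 5520 s × 1.01 = 251218.5 Mb
Total: 271968.0 Mb = 33996.0 MB.
= 34.00 GB.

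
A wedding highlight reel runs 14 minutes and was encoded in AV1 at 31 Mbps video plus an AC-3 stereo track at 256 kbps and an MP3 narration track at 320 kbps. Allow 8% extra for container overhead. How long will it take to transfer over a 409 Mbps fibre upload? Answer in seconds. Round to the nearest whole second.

70 seconds

14 min = 840 s
Audio total: 256 + 320 = 576 kbps = 0.576 Mbps.
Total bitrate: 31.576 Mbps.
File: 31.576 Mbps × 840 s = 26523.8 Mb.
With 8% container overhead: ×1.08. → 28645.7 Mb.
At 409 Mbps: 28645.7 / 409 = 70.0 s ≈ 70 seconds.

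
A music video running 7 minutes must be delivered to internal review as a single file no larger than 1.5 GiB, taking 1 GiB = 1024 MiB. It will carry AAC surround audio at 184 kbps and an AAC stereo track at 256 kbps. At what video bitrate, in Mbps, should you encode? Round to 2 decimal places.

Budget: 1.5 GiB = 12884.9 Mb.
7 min = 420 s
Total bitrate budget: 12884.9 Mb / 420 s = 30.678 Mbps.
Audio total: 184 + 256 = 440 kbps = 0.440 Mbps.
Video: 30.678 − 0.440 = 30.238 Mbps.

30.24 Mbps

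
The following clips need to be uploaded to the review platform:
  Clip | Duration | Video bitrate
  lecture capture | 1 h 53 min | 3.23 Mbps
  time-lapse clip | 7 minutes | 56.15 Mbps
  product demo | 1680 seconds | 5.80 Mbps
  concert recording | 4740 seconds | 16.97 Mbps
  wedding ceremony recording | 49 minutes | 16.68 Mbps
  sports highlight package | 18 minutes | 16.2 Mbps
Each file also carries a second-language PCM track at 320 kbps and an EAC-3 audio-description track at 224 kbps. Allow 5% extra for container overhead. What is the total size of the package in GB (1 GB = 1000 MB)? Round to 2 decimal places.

27.80 GB

Audio total: 320 + 224 = 544 kbps = 0.544 Mbps.
lecture capture: 3.774 Mbps × 6780 s × 1.05 = 26867.1 Mb
time-lapse clip: 56.694 Mbps × 420 s × 1.05 = 25002.1 Mb
product demo: 6.344 Mbps × 1680 s × 1.05 = 11190.8 Mb
concert recording: 17.514 Mbps × 4740 s × 1.05 = 87167.2 Mb
wedding ceremony recording: 17.224 Mbps × 2940 s × 1.05 = 53170.5 Mb
sports highlight package: 16.744 Mbps × 1080 s × 1.05 = 18987.7 Mb
Total: 222385.3 Mb = 27798.2 MB.
= 27.80 GB.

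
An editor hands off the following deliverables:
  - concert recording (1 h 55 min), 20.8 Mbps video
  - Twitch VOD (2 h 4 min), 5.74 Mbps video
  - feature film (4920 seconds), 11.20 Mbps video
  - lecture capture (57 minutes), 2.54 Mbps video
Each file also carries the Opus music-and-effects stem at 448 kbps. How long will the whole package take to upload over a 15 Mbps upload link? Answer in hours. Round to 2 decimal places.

4.82 hours

Audio: 448 kbps = 0.448 Mbps.
concert recording: 21.248 Mbps × 6900 s = 146611.2 Mb
Twitch VOD: 6.188 Mbps × 7440 s = 46038.7 Mb
feature film: 11.648 Mbps × 4920 s = 57308.2 Mb
lecture capture: 2.988 Mbps × 3420 s = 10219.0 Mb
Total: 260177.0 Mb = 32522.1 MB.
At 15 Mbps: 260177.0 / 15 = 17345 s ≈ 4.82 hours.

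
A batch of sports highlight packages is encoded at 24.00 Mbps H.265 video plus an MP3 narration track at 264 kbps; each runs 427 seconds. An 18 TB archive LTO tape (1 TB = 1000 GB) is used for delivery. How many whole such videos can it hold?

Audio: 264 kbps = 0.264 Mbps.
Total bitrate: 24.264 Mbps.
Per item: 24.264 Mbps × 427 s = 10,361 Mb = 1,295 MB.
Capacity: 18 TB = 144,000,000 Mb; 13898.64 items → 13898 complete.

13898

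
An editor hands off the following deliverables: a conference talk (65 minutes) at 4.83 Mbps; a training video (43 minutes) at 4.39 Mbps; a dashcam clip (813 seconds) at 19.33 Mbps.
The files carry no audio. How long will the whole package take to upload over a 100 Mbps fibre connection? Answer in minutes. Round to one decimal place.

conference talk: 4.830 Mbps × 3900 s = 18837.0 Mb
training video: 4.390 Mbps × 2580 s = 11326.2 Mb
dashcam clip: 19.330 Mbps × 813 s = 15715.3 Mb
Total: 45878.5 Mb = 5734.8 MB.
At 100 Mbps: 45878.5 / 100 = 459 s ≈ 7.65 minutes.

7.6 minutes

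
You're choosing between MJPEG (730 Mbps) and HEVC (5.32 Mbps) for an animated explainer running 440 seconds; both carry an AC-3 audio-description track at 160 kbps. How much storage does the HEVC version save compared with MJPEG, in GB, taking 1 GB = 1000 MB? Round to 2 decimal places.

39.86 GB

Audio: 160 kbps = 0.160 Mbps.
MJPEG: 730.160 Mbps × 440 s = 321270.4 Mb = 40.159 GB.
HEVC: 5.480 Mbps × 440 s = 2411.2 Mb = 0.301 GB.
Saving: 40.159 − 0.301 = 39.857 GB.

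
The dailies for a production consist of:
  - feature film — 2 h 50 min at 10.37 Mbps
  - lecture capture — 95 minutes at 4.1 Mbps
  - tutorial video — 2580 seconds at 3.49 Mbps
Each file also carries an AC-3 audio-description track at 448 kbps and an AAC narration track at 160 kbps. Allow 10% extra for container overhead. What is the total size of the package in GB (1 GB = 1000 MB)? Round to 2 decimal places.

20.54 GB

Audio total: 448 + 160 = 608 kbps = 0.608 Mbps.
feature film: 10.978 Mbps × 10200 s × 1.10 = 123173.2 Mb
lecture capture: 4.708 Mbps × 5700 s × 1.10 = 29519.2 Mb
tutorial video: 4.098 Mbps × 2580 s × 1.10 = 11630.1 Mb
Total: 164322.4 Mb = 20540.3 MB.
= 20.54 GB.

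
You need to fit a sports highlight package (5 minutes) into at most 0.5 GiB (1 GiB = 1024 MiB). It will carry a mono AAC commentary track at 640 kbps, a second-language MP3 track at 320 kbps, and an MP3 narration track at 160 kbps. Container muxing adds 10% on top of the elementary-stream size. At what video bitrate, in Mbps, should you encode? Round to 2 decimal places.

Budget: 0.5 GiB = 4295.0 Mb.
Stream payload after overhead: 4295.0 / 1.10 = 3904.5 Mb.
5 min = 300 s
Total bitrate budget: 3904.5 Mb / 300 s = 13.015 Mbps.
Audio total: 640 + 320 + 160 = 1120 kbps = 1.120 Mbps.
Video: 13.015 − 1.120 = 11.895 Mbps.

11.90 Mbps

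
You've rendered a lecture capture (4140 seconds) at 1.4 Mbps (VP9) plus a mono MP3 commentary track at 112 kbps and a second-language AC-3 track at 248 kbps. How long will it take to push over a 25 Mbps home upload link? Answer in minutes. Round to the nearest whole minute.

Audio total: 112 + 248 = 360 kbps = 0.360 Mbps.
Total bitrate: 1.760 Mbps.
File: 1.760 Mbps × 4140 s = 7286.4 Mb.
At 25 Mbps: 7286.4 / 25 = 291.5 s ≈ 4.86 minutes.

5 minutes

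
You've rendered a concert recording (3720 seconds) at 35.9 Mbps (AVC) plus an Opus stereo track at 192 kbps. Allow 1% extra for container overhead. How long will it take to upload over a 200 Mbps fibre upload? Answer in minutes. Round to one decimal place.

11.3 minutes

Audio: 192 kbps = 0.192 Mbps.
Total bitrate: 36.092 Mbps.
File: 36.092 Mbps × 3720 s = 134262.2 Mb.
With 1% container overhead: ×1.01. → 135604.9 Mb.
At 200 Mbps: 135604.9 / 200 = 678.0 s ≈ 11.3 minutes.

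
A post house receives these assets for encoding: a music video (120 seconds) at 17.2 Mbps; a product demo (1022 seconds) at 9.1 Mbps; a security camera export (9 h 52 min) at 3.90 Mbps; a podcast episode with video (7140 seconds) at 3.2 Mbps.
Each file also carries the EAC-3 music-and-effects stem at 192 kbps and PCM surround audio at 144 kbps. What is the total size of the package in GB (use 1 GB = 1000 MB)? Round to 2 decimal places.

23.43 GB

Audio total: 192 + 144 = 336 kbps = 0.336 Mbps.
music video: 17.536 Mbps × 120 s = 2104.3 Mb
product demo: 9.436 Mbps × 1022 s = 9643.6 Mb
security camera export: 4.236 Mbps × 35520 s = 150462.7 Mb
podcast episode with video: 3.536 Mbps × 7140 s = 25247.0 Mb
Total: 187457.7 Mb = 23432.2 MB.
= 23.43 GB.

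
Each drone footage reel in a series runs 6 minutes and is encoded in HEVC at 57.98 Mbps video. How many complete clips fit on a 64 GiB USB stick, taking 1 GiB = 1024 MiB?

6 min = 360 s
Per item: 57.980 Mbps × 360 s = 20,873 Mb = 2,609 MB.
Capacity: 64 GiB = 549,756 Mb; 26.34 items → 26 complete.

26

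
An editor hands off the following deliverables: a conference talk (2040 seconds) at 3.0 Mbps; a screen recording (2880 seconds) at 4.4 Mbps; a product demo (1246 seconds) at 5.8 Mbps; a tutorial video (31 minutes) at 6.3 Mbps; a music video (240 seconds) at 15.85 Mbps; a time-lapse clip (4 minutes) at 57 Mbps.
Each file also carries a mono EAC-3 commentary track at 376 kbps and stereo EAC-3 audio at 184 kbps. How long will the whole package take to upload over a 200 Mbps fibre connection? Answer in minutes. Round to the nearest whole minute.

Audio total: 376 + 184 = 560 kbps = 0.560 Mbps.
conference talk: 3.560 Mbps × 2040 s = 7262.4 Mb
screen recording: 4.960 Mbps × 2880 s = 14284.8 Mb
product demo: 6.360 Mbps × 1246 s = 7924.6 Mb
tutorial video: 6.860 Mbps × 1860 s = 12759.6 Mb
music video: 16.410 Mbps × 240 s = 3938.4 Mb
time-lapse clip: 57.560 Mbps × 240 s = 13814.4 Mb
Total: 59984.2 Mb = 7498.0 MB.
At 200 Mbps: 59984.2 / 200 = 300 s ≈ 5 minutes.

5 minutes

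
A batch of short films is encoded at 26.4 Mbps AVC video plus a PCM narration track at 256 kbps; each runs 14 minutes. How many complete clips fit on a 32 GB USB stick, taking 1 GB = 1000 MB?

11

14 min = 840 s
Audio: 256 kbps = 0.256 Mbps.
Total bitrate: 26.656 Mbps.
Per item: 26.656 Mbps × 840 s = 22,391 Mb = 2,799 MB.
Capacity: 32 GB = 256,000 Mb; 11.43 items → 11 complete.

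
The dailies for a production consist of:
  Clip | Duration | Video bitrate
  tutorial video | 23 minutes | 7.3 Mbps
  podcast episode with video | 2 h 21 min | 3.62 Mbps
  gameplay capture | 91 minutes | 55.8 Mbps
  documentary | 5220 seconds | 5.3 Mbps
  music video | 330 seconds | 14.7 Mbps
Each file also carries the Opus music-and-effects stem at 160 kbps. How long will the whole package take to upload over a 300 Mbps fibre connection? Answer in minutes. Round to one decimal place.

21.2 minutes

Audio: 160 kbps = 0.160 Mbps.
tutorial video: 7.460 Mbps × 1380 s = 10294.8 Mb
podcast episode with video: 3.780 Mbps × 8460 s = 31978.8 Mb
gameplay capture: 55.960 Mbps × 5460 s = 305541.6 Mb
documentary: 5.460 Mbps × 5220 s = 28501.2 Mb
music video: 14.860 Mbps × 330 s = 4903.8 Mb
Total: 381220.2 Mb = 47652.5 MB.
At 300 Mbps: 381220.2 / 300 = 1271 s ≈ 21.2 minutes.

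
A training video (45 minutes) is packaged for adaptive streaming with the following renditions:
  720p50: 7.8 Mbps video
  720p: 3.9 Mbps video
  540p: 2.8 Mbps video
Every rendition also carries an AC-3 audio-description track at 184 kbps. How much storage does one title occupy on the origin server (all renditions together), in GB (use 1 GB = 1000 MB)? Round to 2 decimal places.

45 min = 2700 s
Audio: 184 kbps = 0.184 Mbps.
Sum of rendition bitrates: (7.8+0.184) + (3.9+0.184) + (2.8+0.184) = 15.052 Mbps.
× 2700 s = 40,640 Mb = 5,080 MB = 5.080 GB.

5.08 GB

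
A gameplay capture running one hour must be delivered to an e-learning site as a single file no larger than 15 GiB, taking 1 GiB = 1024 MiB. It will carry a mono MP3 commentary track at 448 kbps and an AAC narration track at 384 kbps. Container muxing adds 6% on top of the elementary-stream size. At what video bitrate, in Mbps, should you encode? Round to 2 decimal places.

Budget: 15 GiB = 128849.0 Mb.
Stream payload after overhead: 128849.0 / 1.06 = 121555.7 Mb.
1 h = 3600 s
Total bitrate budget: 121555.7 Mb / 3600 s = 33.765 Mbps.
Audio total: 448 + 384 = 832 kbps = 0.832 Mbps.
Video: 33.765 − 0.832 = 32.933 Mbps.

32.93 Mbps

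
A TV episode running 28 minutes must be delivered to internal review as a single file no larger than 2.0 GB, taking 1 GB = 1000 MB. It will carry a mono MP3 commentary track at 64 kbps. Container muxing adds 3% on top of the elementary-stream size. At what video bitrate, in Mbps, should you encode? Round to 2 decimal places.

Budget: 2.0 GB = 16000.0 Mb.
Stream payload after overhead: 16000.0 / 1.03 = 15534.0 Mb.
28 min = 1680 s
Total bitrate budget: 15534.0 Mb / 1680 s = 9.246 Mbps.
Audio: 64 kbps = 0.064 Mbps.
Video: 9.246 − 0.064 = 9.182 Mbps.

9.18 Mbps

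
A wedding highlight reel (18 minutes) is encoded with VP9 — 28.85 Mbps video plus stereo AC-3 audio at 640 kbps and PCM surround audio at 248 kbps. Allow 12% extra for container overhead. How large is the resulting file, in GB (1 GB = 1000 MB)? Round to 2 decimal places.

18 min = 1080 s
Audio total: 640 + 248 = 888 kbps = 0.888 Mbps.
Total bitrate: 28.85 + 0.888 = 29.738 Mbps.
Stream data: 29.738 Mbps × 1080 s = 32117.0 Mb.
With 12% container overhead: ×1.12.
35,971 Mb ÷ 8 = 4,496 MB → 4.496 GB.

4.50 GB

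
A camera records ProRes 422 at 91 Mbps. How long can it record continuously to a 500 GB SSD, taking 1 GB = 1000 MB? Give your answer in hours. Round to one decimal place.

12.2 hours

Capacity: 500 GB = 4,000,000 Mb.
Recording time: 4,000,000 / 91.000 = 43,956 s ≈ 12.2 hours.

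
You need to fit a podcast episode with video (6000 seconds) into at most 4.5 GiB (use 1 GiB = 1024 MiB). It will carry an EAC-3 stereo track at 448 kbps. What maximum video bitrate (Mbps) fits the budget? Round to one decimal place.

6.0 Mbps

Budget: 4.5 GiB = 38654.7 Mb.
Total bitrate budget: 38654.7 Mb / 6000 s = 6.442 Mbps.
Audio: 448 kbps = 0.448 Mbps.
Video: 6.442 − 0.448 = 5.994 Mbps.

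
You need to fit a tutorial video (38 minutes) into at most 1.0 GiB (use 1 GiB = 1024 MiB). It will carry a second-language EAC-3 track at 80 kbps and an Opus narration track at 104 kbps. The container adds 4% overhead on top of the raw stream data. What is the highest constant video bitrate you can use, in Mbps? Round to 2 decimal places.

3.44 Mbps

Budget: 1.0 GiB = 8589.9 Mb.
Stream payload after overhead: 8589.9 / 1.04 = 8259.6 Mb.
38 min = 2280 s
Total bitrate budget: 8259.6 Mb / 2280 s = 3.623 Mbps.
Audio total: 80 + 104 = 184 kbps = 0.184 Mbps.
Video: 3.623 − 0.184 = 3.439 Mbps.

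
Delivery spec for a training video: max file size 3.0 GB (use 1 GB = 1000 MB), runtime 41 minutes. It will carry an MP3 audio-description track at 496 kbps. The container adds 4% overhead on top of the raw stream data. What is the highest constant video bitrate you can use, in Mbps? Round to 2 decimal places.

Budget: 3.0 GB = 24000.0 Mb.
Stream payload after overhead: 24000.0 / 1.04 = 23076.9 Mb.
41 min = 2460 s
Total bitrate budget: 23076.9 Mb / 2460 s = 9.381 Mbps.
Audio: 496 kbps = 0.496 Mbps.
Video: 9.381 − 0.496 = 8.885 Mbps.

8.88 Mbps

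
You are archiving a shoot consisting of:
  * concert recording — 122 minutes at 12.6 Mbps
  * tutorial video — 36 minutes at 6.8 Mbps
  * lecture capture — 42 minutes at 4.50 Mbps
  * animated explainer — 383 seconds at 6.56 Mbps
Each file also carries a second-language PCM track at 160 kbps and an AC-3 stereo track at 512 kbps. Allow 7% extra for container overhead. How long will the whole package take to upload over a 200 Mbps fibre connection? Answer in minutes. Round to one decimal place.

11.5 minutes

Audio total: 160 + 512 = 672 kbps = 0.672 Mbps.
concert recording: 13.272 Mbps × 7320 s × 1.07 = 103951.6 Mb
tutorial video: 7.472 Mbps × 2160 s × 1.07 = 17269.3 Mb
lecture capture: 5.172 Mbps × 2520 s × 1.07 = 13945.8 Mb
animated explainer: 7.232 Mbps × 383 s × 1.07 = 2963.7 Mb
Total: 138130.4 Mb = 17266.3 MB.
At 200 Mbps: 138130.4 / 200 = 691 s ≈ 11.5 minutes.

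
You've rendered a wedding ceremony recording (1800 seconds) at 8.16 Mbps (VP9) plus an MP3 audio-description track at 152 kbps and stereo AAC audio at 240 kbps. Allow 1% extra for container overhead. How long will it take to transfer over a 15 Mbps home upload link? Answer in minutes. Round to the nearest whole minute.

17 minutes

Audio total: 152 + 240 = 392 kbps = 0.392 Mbps.
Total bitrate: 8.552 Mbps.
File: 8.552 Mbps × 1800 s = 15393.6 Mb.
With 1% container overhead: ×1.01. → 15547.5 Mb.
At 15 Mbps: 15547.5 / 15 = 1036.5 s ≈ 17.3 minutes.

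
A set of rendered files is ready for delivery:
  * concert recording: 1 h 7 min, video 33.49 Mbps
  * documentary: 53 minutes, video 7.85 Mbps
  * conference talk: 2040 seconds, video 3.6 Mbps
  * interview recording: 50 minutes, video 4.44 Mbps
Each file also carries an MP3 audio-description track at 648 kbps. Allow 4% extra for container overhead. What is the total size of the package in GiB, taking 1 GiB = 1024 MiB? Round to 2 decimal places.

22.78 GiB

Audio: 648 kbps = 0.648 Mbps.
concert recording: 34.138 Mbps × 4020 s × 1.04 = 142724.2 Mb
documentary: 8.498 Mbps × 3180 s × 1.04 = 28104.6 Mb
conference talk: 4.248 Mbps × 2040 s × 1.04 = 9012.6 Mb
interview recording: 5.088 Mbps × 3000 s × 1.04 = 15874.6 Mb
Total: 195715.9 Mb = 24464.5 MB.
= 22.78 GiB.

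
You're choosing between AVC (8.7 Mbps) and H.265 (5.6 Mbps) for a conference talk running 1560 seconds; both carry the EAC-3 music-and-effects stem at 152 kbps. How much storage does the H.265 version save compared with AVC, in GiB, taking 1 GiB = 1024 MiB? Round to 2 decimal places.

Audio: 152 kbps = 0.152 Mbps.
AVC: 8.852 Mbps × 1560 s = 13809.1 Mb = 1.608 GiB.
H.265: 5.752 Mbps × 1560 s = 8973.1 Mb = 1.045 GiB.
Saving: 1.608 − 1.045 = 0.563 GiB.

0.56 GiB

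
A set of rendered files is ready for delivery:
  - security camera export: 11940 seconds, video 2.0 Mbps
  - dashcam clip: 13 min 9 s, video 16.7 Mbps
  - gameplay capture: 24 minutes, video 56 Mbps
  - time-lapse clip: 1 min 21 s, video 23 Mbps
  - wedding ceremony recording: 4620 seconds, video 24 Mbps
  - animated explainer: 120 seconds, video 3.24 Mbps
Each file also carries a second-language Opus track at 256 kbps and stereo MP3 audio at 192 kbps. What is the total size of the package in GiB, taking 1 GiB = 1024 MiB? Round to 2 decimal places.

27.86 GiB

Audio total: 256 + 192 = 448 kbps = 0.448 Mbps.
security camera export: 2.448 Mbps × 11940 s = 29229.1 Mb
dashcam clip: 17.148 Mbps × 789 s = 13529.8 Mb
gameplay capture: 56.448 Mbps × 1440 s = 81285.1 Mb
time-lapse clip: 23.448 Mbps × 81 s = 1899.3 Mb
wedding ceremony recording: 24.448 Mbps × 4620 s = 112949.8 Mb
animated explainer: 3.688 Mbps × 120 s = 442.6 Mb
Total: 239335.6 Mb = 29917.0 MB.
= 27.86 GiB.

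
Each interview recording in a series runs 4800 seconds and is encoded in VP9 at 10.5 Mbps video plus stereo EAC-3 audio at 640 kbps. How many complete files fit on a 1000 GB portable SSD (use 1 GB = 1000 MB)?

Audio: 640 kbps = 0.640 Mbps.
Total bitrate: 11.140 Mbps.
Per item: 11.140 Mbps × 4800 s = 53,472 Mb = 6,684 MB.
Capacity: 1000 GB = 8,000,000 Mb; 149.61 items → 149 complete.

149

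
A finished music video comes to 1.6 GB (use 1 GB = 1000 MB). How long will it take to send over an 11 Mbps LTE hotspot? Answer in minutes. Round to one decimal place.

File: 1.6 GB = 12800.0 Mb.
At 11 Mbps: 12800.0 / 11 = 1163.6 s ≈ 19.4 minutes.

19.4 minutes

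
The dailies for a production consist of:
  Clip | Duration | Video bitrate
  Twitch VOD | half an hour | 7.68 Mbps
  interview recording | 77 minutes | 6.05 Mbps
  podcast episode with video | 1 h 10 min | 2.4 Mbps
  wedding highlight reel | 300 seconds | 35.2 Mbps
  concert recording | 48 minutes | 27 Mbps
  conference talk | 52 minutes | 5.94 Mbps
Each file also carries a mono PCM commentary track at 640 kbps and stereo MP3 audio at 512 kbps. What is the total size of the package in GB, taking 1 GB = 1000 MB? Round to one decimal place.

22.3 GB

Audio total: 640 + 512 = 1152 kbps = 1.152 Mbps.
Twitch VOD: 8.832 Mbps × 1800 s = 15897.6 Mb
interview recording: 7.202 Mbps × 4620 s = 33273.2 Mb
podcast episode with video: 3.552 Mbps × 4200 s = 14918.4 Mb
wedding highlight reel: 36.352 Mbps × 300 s = 10905.6 Mb
concert recording: 28.152 Mbps × 2880 s = 81077.8 Mb
conference talk: 7.092 Mbps × 3120 s = 22127.0 Mb
Total: 178199.6 Mb = 22275.0 MB.
= 22.27 GB.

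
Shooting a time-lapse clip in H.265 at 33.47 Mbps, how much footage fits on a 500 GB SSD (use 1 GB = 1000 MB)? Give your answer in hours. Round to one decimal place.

Capacity: 500 GB = 4,000,000 Mb.
Recording time: 4,000,000 / 33.470 = 119,510 s ≈ 33.2 hours.

33.2 hours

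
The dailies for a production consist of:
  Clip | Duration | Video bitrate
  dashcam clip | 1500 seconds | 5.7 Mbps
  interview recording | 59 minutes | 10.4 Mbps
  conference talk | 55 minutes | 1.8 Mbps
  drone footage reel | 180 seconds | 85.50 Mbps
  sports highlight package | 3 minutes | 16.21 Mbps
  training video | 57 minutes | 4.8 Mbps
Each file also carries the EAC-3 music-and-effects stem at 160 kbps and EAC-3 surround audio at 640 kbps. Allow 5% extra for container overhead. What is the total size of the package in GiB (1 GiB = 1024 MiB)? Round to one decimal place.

11.7 GiB

Audio total: 160 + 640 = 800 kbps = 0.800 Mbps.
dashcam clip: 6.500 Mbps × 1500 s × 1.05 = 10237.5 Mb
interview recording: 11.200 Mbps × 3540 s × 1.05 = 41630.4 Mb
conference talk: 2.600 Mbps × 3300 s × 1.05 = 9009.0 Mb
drone footage reel: 86.300 Mbps × 180 s × 1.05 = 16310.7 Mb
sports highlight package: 17.010 Mbps × 180 s × 1.05 = 3214.9 Mb
training video: 5.600 Mbps × 3420 s × 1.05 = 20109.6 Mb
Total: 100512.1 Mb = 12564.0 MB.
= 11.70 GiB.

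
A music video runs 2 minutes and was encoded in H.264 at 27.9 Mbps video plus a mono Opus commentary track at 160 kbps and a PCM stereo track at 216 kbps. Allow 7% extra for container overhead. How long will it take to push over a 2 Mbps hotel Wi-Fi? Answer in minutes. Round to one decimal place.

2 min = 120 s
Audio total: 160 + 216 = 376 kbps = 0.376 Mbps.
Total bitrate: 28.276 Mbps.
File: 28.276 Mbps × 120 s = 3393.1 Mb.
With 7% container overhead: ×1.07. → 3630.6 Mb.
At 2 Mbps: 3630.6 / 2 = 1815.3 s ≈ 30.3 minutes.

30.3 minutes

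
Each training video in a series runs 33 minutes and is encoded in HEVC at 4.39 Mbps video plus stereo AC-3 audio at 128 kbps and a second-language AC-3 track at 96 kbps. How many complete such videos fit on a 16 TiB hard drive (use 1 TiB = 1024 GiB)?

15405

33 min = 1980 s
Audio total: 128 + 96 = 224 kbps = 0.224 Mbps.
Total bitrate: 4.614 Mbps.
Per item: 4.614 Mbps × 1980 s = 9,136 Mb = 1,142 MB.
Capacity: 16 TiB = 140,737,488 Mb; 15405.19 items → 15405 complete.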